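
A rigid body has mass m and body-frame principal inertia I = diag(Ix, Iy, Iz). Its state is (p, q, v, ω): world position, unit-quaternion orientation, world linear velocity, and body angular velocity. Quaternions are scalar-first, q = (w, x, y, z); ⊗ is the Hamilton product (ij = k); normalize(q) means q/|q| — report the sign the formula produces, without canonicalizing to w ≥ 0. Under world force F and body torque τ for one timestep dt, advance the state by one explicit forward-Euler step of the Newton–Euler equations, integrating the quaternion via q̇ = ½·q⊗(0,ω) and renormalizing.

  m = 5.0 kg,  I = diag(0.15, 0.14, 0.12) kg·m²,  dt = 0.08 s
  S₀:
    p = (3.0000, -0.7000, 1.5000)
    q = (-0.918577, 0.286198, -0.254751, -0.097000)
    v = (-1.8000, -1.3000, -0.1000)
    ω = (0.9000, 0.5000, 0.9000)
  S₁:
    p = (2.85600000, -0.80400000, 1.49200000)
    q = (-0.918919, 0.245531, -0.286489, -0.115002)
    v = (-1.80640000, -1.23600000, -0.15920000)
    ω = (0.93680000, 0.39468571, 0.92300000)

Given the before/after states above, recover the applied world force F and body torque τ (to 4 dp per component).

Δv = v₁−v₀ = (-0.00640000, 0.06400000, -0.05920000)
F = m·Δv/dt = (-0.4000, 4.0000, -3.7000)
rate change Δω = (0.03680000, -0.10531429, 0.02300000)
I·α + gyro = (0.0600, -0.1600, 0.0300)

F = (-0.4000, 4.0000, -3.7000)
τ = (0.0600, -0.1600, 0.0300)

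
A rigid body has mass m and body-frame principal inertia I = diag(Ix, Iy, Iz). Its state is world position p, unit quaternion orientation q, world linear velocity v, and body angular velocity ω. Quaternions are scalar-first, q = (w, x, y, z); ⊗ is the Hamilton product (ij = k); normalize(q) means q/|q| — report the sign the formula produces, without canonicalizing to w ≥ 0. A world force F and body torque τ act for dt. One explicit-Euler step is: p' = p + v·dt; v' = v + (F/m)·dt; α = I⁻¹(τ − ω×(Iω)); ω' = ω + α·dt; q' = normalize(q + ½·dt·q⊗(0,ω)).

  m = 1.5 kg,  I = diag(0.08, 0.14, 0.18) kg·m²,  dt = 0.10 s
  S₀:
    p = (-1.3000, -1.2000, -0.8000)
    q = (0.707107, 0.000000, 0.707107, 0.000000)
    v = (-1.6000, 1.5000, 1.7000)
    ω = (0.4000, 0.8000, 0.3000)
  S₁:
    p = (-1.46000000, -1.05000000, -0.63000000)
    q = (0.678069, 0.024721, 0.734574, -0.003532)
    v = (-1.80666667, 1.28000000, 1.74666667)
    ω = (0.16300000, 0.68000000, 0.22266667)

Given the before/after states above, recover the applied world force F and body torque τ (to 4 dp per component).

velocity change Δv = (-0.20666667, -0.22000000, 0.04666667)
m·(v₁−v₀)/dt = (-3.1000, -3.3000, 0.7000)
ω₁ − ω₀ = (-0.23700000, -0.12000000, -0.07733333)
gyro term ω₀×Iω₀ = (0.0096, -0.0120, 0.0192)
I·α + gyro = (-0.1800, -0.1800, -0.1200)

F = (-3.1000, -3.3000, 0.7000)
τ = (-0.1800, -0.1800, -0.1200)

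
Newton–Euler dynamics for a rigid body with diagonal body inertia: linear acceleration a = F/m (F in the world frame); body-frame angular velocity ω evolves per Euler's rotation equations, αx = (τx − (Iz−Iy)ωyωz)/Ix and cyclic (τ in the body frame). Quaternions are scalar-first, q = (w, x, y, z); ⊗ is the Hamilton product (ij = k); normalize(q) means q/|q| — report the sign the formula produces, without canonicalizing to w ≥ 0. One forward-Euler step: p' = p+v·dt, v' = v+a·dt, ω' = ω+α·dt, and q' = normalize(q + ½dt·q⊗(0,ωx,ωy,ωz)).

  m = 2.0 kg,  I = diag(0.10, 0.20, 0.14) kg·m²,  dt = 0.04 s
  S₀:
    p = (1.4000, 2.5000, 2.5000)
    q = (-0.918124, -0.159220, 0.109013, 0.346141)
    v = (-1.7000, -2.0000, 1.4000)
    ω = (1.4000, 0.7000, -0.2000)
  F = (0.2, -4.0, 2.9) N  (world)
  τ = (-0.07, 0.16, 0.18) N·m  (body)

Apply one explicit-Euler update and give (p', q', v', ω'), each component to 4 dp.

α = I⁻¹(τ − ω×Iω) = (-0.7840, 0.7440, 0.5857)
ω + α·dt = (1.3686, 0.7298, -0.1766)
q⊗(0,ω) = (0.2158271, -1.5494749, -0.1899334, -0.0804474)
q' = normalize(q + ½dt·q⊗(0,ω)) = (-0.9134, -0.1901, 0.1052, 0.3444)
a = F/m = (0.1000, -2.0000, 1.4500)
new position p' = (1.3320, 2.4200, 2.5560)
v' = v + a·dt = (-1.6960, -2.0800, 1.4580)

p' = (1.3320, 2.4200, 2.5560)
q' = (-0.9134, -0.1901, 0.1052, 0.3444)
v' = (-1.6960, -2.0800, 1.4580)
ω' = (1.3686, 0.7298, -0.1766)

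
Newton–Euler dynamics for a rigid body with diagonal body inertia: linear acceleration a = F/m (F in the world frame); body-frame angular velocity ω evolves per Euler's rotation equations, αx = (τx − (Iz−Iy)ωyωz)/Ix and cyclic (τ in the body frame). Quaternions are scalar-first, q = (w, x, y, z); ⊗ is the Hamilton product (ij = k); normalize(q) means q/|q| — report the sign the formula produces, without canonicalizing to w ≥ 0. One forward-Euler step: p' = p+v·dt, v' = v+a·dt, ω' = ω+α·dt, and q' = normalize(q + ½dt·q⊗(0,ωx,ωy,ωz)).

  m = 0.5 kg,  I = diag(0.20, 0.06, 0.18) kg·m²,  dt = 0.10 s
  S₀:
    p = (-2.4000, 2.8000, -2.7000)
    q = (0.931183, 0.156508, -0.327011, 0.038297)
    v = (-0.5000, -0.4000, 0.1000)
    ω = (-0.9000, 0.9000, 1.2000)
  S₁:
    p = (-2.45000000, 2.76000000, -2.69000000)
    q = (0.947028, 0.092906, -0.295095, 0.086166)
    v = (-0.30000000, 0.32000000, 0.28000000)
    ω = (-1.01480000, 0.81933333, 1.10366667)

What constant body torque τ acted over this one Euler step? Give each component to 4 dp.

τ = (-0.1000, -0.0700, -0.0600)

ω₁ − ω₀ = (-0.11480000, -0.08066667, -0.09633333)
precession coupling = (0.1296, -0.0216, 0.1134)
τ = I·(Δω/dt) + ω₀×(Iω₀) = (-0.1000, -0.0700, -0.0600)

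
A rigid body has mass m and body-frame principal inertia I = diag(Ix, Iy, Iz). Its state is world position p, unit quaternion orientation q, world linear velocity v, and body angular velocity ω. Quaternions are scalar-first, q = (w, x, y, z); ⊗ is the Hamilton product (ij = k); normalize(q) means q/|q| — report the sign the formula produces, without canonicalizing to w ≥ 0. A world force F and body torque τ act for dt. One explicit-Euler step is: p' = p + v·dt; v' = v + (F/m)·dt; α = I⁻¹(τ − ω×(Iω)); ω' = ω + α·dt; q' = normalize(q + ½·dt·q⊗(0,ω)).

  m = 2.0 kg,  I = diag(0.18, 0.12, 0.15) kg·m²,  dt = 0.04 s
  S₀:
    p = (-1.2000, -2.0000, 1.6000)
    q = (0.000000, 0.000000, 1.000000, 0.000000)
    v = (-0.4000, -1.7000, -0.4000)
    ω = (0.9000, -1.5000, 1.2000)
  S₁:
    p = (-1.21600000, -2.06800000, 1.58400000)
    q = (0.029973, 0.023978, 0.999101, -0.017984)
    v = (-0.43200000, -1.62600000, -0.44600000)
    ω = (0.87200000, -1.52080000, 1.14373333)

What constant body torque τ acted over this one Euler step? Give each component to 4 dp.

τ = (-0.1800, -0.0300, -0.1300)

ω₁ − ω₀ = (-0.02800000, -0.02080000, -0.05626667)
τ = I·(Δω/dt) + ω₀×(Iω₀) = (-0.1800, -0.0300, -0.1300)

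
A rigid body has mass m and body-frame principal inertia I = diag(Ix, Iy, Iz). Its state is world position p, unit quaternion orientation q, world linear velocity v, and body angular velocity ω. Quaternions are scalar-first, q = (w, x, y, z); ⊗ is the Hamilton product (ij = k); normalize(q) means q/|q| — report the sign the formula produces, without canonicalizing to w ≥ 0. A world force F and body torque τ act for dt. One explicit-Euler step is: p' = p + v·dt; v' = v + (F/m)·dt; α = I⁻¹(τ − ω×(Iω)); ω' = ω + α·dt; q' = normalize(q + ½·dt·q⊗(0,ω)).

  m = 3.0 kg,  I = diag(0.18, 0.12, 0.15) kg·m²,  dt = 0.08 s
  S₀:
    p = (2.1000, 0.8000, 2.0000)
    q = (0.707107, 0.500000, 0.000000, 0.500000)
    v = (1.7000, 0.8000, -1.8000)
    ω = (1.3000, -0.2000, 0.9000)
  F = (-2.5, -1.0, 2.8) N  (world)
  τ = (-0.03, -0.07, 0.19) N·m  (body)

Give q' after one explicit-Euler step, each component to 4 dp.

q' = (0.6618, 0.5397, 0.0023, 0.5204)

Hamilton product q⊗(0,ω) = (-1.1000000, 1.0192391, 0.0585786, 0.5363963)
q' = normalize(q + ½dt·q⊗(0,ω)) = (0.6618, 0.5397, 0.0023, 0.5204)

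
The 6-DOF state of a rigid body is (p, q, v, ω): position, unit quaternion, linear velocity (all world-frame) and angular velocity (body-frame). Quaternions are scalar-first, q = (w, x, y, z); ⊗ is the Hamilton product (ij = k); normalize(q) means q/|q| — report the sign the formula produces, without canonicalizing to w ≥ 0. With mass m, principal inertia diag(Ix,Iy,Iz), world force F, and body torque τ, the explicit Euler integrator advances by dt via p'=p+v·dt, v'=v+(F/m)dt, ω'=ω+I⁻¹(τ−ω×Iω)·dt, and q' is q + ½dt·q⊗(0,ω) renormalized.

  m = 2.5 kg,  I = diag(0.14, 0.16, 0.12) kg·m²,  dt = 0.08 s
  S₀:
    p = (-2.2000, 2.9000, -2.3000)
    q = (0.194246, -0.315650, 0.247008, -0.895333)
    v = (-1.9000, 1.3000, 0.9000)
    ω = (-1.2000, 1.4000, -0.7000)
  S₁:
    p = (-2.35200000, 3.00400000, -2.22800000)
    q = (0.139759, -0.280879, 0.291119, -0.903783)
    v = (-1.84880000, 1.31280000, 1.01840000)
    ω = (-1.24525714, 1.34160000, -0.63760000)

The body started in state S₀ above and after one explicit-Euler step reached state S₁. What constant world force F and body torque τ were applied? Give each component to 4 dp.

F = (1.6000, 0.4000, 3.7000)
τ = (-0.0400, -0.1000, 0.0600)

velocity change Δv = (0.05120000, 0.01280000, 0.11840000)
F = m·Δv/dt = (1.6000, 0.4000, 3.7000)
Δω = ω₁−ω₀ = (-0.04525714, -0.05840000, 0.06240000)
ω₀×(Iω₀) = (0.0392, 0.0168, -0.0336)
τ = I·(Δω/dt) + ω₀×(Iω₀) = (-0.0400, -0.1000, 0.0600)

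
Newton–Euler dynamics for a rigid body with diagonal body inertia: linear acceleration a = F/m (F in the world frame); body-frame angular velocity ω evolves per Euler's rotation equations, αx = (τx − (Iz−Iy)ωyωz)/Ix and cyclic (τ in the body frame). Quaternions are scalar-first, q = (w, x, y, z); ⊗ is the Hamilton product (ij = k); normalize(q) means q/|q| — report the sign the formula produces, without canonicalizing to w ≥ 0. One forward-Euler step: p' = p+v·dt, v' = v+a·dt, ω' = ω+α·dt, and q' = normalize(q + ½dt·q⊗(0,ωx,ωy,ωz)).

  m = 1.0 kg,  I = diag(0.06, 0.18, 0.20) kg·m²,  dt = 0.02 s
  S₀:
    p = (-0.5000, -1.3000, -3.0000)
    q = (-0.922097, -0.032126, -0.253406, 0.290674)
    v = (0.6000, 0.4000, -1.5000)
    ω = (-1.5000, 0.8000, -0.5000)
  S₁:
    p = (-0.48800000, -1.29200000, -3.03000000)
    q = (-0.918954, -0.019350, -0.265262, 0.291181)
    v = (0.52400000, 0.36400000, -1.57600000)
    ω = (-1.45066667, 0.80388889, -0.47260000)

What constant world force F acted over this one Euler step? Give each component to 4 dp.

F = (-3.8000, -1.8000, -3.8000)

velocity change Δv = (-0.07600000, -0.03600000, -0.07600000)
F = m·Δv/dt = (-3.8000, -1.8000, -3.8000)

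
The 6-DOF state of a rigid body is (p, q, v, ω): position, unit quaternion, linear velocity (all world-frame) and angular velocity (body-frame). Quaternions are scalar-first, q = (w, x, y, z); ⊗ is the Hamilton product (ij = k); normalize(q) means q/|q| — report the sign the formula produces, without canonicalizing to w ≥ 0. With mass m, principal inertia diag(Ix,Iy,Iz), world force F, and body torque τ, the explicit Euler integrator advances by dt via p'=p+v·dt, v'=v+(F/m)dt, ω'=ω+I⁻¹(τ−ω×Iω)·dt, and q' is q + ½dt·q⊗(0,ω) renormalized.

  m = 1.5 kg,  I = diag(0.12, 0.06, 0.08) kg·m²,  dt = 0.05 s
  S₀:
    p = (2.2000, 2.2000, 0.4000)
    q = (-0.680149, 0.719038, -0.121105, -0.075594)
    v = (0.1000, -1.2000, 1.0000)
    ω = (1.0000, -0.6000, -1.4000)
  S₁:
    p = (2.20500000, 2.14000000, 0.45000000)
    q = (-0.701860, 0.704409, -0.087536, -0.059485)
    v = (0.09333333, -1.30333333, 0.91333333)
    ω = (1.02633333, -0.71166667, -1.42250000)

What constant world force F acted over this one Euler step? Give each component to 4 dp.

velocity change Δv = (-0.00666667, -0.10333333, -0.08666667)
F = m·Δv/dt = (-0.2000, -3.1000, -2.6000)

F = (-0.2000, -3.1000, -2.6000)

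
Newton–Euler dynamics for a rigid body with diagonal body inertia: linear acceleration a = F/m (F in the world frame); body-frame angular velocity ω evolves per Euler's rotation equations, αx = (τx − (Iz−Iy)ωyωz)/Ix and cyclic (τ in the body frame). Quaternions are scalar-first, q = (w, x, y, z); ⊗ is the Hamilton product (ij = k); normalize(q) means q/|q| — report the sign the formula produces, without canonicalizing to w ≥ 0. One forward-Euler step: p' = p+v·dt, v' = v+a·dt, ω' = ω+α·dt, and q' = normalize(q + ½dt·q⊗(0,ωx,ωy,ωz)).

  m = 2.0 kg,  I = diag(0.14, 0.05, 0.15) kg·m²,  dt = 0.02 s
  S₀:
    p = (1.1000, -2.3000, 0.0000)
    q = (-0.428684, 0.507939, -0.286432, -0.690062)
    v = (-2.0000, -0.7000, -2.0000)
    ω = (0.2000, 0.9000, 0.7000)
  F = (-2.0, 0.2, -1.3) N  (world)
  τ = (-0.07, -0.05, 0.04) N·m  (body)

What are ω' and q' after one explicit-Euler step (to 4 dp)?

ω' = (0.1810, 0.8806, 0.7075)
q' = (-0.4223, 0.5113, -0.2952, -0.6879)

α = I⁻¹(τ − ω×Iω) = (-0.9500, -0.9720, 0.3747)
ω' = ω + α·dt = (0.1810, 0.8806, 0.7075)
2q̇ = q⊗(0,ω) = (0.6392444, 0.3348166, -0.8793853, 0.2143527)
updated quaternion q' = (-0.4223, 0.5113, -0.2952, -0.6879)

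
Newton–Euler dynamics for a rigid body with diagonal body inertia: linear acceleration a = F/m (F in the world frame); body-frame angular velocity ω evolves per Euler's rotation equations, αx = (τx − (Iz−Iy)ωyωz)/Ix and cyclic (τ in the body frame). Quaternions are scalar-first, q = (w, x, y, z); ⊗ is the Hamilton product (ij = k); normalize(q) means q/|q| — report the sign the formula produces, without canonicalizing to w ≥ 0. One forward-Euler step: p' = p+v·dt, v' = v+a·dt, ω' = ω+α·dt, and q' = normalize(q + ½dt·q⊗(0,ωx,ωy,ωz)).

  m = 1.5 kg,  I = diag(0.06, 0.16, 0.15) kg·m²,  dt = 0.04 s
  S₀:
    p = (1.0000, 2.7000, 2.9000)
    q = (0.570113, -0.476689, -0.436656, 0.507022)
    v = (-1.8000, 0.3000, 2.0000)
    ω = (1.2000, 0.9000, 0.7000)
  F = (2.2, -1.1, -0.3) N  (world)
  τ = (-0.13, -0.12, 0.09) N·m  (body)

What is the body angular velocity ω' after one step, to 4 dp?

ω' = (1.1175, 0.8889, 0.6952)

α = I⁻¹(τ − ω×Iω) = (-2.0617, -0.2775, -0.1200)
ω' = ω + α·dt = (1.1175, 0.8889, 0.6952)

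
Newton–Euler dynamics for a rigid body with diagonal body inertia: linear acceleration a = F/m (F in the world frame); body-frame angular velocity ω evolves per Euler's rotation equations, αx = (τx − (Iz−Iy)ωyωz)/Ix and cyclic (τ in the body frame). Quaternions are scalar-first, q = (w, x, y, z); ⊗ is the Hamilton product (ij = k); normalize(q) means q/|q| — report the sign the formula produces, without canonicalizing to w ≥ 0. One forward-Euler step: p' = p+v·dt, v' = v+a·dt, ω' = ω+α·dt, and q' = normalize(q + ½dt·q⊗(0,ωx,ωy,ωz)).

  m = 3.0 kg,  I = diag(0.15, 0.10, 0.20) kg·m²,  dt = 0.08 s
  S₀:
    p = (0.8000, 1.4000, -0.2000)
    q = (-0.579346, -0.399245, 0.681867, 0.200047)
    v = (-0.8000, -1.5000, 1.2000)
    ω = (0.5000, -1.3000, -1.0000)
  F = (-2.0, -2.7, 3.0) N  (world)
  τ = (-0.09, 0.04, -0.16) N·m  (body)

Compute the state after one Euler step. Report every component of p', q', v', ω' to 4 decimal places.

precession coupling ω×(Iω) = (0.1300, 0.0250, 0.0325)
α = I⁻¹(τ − ω×Iω) = (-1.4667, 0.1500, -0.9625)
ω' = ω + α·dt = (0.3827, -1.2880, -1.0770)
q⊗(0,ω) = (1.2860966, -0.7114789, 0.4539283, 0.7574310)
q + ½dt·q⊗(0,ω), renormalized = (-0.5267, -0.4267, 0.6984, 0.2298)
linear accel F/m = (-0.6667, -0.9000, 1.0000)
p' = p + v·dt = (0.7360, 1.2800, -0.1040)
v + (F/m)dt = (-0.8533, -1.5720, 1.2800)

p' = (0.7360, 1.2800, -0.1040)
q' = (-0.5267, -0.4267, 0.6984, 0.2298)
v' = (-0.8533, -1.5720, 1.2800)
ω' = (0.3827, -1.2880, -1.0770)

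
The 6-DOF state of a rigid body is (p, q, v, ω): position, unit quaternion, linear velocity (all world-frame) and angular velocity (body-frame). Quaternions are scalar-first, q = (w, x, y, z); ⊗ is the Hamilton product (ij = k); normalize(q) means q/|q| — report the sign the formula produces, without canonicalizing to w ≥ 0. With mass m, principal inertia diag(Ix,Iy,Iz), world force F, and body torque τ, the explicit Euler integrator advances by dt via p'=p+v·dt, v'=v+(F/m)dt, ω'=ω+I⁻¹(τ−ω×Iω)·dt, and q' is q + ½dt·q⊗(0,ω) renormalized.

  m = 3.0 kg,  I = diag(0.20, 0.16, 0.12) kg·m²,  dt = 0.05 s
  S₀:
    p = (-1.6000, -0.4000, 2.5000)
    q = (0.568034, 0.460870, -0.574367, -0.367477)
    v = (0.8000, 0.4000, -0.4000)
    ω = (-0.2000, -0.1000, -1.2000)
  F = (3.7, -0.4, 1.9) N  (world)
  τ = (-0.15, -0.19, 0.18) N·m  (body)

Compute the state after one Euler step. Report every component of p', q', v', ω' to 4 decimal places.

p' = (-1.5600, -0.3800, 2.4800)
q' = (0.5576, 0.4741, -0.5599, -0.3884)
v' = (0.8617, 0.3933, -0.3683)
ω' = (-0.2363, -0.1654, -1.1247)

a = F/m = (1.2333, -0.1333, 0.6333)
new position p' = (-1.5600, -0.3800, 2.4800)
v + (F/m)dt = (0.8617, 0.3933, -0.3683)
precession coupling ω×(Iω) = (-0.0048, 0.0192, -0.0008)
α = I⁻¹(τ − ω×Iω) = (-0.7260, -1.3075, 1.5067)
ω + α·dt = (-0.2363, -0.1654, -1.1247)
q⊗(0,ω) = (-0.4062351, 0.5388859, 0.5697360, -0.8426012)
q + ½dt·q⊗(0,ω), renormalized = (0.5576, 0.4741, -0.5599, -0.3884)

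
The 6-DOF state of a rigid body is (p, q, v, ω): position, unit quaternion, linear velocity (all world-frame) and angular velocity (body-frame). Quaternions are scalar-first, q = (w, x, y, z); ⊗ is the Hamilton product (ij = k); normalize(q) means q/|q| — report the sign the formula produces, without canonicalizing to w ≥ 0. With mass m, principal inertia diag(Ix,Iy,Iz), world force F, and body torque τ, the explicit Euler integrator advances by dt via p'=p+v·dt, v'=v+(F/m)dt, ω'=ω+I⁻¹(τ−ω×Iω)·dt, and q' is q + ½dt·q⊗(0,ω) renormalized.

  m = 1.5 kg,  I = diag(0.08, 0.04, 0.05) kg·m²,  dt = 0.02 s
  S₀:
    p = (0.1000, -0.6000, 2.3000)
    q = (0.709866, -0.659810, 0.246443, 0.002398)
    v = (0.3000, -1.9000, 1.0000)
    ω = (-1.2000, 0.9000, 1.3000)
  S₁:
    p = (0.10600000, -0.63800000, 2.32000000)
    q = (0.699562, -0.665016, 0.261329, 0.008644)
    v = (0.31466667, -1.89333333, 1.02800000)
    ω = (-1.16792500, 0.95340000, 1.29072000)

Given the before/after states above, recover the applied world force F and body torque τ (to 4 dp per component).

F = (1.1000, 0.5000, 2.1000)
τ = (0.1400, 0.0600, 0.0200)

velocity change Δv = (0.01466667, 0.00666667, 0.02800000)
applied force F = (1.1000, 0.5000, 2.1000)
ω₁ − ω₀ = (0.03207500, 0.05340000, -0.00928000)
τ = I·(Δω/dt) + ω₀×(Iω₀) = (0.1400, 0.0600, 0.0200)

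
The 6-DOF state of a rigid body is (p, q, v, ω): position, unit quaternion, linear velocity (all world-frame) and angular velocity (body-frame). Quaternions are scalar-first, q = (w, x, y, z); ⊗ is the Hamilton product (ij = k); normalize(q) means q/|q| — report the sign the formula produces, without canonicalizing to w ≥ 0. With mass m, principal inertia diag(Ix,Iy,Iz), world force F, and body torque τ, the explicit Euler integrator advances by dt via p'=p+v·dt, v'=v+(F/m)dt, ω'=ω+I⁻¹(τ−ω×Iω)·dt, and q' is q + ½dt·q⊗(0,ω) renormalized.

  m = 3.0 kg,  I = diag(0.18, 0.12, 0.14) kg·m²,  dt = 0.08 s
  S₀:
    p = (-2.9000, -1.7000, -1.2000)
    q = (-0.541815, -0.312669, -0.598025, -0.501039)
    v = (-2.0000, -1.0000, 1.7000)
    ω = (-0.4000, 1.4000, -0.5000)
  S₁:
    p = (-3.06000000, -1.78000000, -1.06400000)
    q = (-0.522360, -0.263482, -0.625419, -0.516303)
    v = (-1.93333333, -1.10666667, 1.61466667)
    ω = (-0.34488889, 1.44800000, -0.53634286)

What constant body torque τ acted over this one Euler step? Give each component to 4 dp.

τ = (0.1100, 0.0800, -0.0300)

ω₁ − ω₀ = (0.05511111, 0.04800000, -0.03634286)
applied torque τ = (0.1100, 0.0800, -0.0300)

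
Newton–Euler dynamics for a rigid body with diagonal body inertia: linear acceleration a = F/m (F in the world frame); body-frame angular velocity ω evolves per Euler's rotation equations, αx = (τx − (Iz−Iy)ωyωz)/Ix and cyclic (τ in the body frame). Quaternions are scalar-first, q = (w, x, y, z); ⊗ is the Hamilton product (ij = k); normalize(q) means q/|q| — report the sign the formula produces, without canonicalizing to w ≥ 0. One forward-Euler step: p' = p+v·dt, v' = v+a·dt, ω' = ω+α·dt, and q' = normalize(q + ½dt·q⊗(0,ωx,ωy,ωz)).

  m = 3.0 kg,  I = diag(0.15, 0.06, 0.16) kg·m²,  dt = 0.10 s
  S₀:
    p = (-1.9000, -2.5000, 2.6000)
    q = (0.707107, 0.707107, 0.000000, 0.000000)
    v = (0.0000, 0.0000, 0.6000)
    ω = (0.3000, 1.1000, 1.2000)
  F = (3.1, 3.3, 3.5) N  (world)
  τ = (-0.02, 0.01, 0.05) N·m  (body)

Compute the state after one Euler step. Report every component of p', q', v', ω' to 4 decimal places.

(τ − ω×Iω)/I = (-1.0133, 0.2267, 0.4981)
ω + α·dt = (0.1987, 1.1227, 1.2498)
Hamilton product q⊗(0,ω) = (-0.2121321, 0.2121321, -0.0707107, 1.6263461)
updated quaternion q' = (0.6941, 0.7153, -0.0035, 0.0810)
linear accel F/m = (1.0333, 1.1000, 1.1667)
p + v·dt = (-1.9000, -2.5000, 2.6600)
new velocity v' = (0.1033, 0.1100, 0.7167)

p' = (-1.9000, -2.5000, 2.6600)
q' = (0.6941, 0.7153, -0.0035, 0.0810)
v' = (0.1033, 0.1100, 0.7167)
ω' = (0.1987, 1.1227, 1.2498)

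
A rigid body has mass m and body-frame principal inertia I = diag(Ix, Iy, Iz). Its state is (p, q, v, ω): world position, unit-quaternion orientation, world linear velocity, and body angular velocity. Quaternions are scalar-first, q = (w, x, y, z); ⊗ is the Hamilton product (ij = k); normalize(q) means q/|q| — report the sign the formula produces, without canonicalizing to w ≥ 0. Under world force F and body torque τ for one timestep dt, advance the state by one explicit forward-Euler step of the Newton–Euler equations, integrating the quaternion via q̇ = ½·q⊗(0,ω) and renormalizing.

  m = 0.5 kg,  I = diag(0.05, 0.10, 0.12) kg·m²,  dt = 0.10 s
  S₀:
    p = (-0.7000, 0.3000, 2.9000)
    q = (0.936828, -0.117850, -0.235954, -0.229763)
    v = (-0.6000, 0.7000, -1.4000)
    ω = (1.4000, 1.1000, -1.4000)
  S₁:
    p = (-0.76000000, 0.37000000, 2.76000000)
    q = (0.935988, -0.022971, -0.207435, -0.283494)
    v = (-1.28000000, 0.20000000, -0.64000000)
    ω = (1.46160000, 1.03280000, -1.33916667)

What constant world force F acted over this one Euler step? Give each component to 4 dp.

F = (-3.4000, -2.5000, 3.8000)

v₁ − v₀ = (-0.68000000, -0.50000000, 0.76000000)
applied force F = (-3.4000, -2.5000, 3.8000)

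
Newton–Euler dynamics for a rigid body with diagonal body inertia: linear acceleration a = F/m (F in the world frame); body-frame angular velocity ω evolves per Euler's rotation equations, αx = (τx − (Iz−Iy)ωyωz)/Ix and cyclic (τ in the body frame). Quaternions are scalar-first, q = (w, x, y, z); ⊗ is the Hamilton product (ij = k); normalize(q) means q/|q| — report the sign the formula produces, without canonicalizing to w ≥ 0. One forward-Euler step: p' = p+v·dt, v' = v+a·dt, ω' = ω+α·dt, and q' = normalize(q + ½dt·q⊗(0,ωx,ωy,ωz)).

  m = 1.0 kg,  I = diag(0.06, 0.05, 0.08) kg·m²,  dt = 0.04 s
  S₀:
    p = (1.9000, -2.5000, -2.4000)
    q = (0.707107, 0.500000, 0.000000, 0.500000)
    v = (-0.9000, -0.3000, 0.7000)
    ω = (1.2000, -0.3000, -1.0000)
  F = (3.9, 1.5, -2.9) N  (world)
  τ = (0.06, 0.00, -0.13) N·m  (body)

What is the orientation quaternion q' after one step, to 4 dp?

2q̇ = q⊗(0,ω) = (-0.1000000, 0.9985284, 0.8878679, -0.8571070)
updated quaternion q' = (0.7048, 0.5197, 0.0177, 0.4826)

q' = (0.7048, 0.5197, 0.0177, 0.4826)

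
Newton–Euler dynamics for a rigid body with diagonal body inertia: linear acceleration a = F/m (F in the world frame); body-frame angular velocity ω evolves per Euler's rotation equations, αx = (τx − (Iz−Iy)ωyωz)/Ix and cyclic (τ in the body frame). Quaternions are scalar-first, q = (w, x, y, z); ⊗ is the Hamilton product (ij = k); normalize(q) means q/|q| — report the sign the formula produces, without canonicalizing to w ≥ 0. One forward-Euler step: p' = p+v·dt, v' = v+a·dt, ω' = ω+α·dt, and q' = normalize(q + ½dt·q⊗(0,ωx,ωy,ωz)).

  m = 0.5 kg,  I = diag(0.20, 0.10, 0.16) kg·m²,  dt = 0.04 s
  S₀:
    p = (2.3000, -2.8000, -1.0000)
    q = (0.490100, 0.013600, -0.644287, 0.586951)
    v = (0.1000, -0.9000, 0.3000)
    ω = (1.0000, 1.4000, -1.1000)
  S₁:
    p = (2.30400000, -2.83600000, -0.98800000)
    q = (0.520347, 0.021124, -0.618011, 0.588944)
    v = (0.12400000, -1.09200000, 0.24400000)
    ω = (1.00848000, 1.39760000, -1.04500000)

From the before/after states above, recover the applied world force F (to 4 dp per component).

v₁ − v₀ = (0.02400000, -0.19200000, -0.05600000)
applied force F = (0.3000, -2.4000, -0.7000)

F = (0.3000, -2.4000, -0.7000)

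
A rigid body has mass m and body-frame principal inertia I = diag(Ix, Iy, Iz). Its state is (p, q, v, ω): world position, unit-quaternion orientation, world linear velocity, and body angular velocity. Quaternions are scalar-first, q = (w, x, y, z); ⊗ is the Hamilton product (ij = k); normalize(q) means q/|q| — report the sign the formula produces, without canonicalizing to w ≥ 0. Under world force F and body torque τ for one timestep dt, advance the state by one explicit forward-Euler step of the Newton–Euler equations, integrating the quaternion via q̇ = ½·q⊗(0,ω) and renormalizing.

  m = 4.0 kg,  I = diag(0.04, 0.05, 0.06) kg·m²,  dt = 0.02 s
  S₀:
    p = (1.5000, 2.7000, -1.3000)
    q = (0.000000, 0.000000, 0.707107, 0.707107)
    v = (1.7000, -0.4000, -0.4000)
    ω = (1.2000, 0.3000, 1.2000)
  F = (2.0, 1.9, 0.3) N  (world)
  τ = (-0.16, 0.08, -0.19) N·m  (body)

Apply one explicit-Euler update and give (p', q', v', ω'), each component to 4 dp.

p' = (1.5340, 2.6920, -1.3080)
q' = (-0.0106, 0.0064, 0.7155, 0.6985)
v' = (1.7100, -0.3905, -0.3985)
ω' = (1.1182, 0.3435, 1.1355)

p + v·dt = (1.5340, 2.6920, -1.3080)
new velocity v' = (1.7100, -0.3905, -0.3985)
gyro term ω×Iω = (0.0036, -0.0288, 0.0036)
angular accel α = (-4.0900, 2.1760, -3.2267)
ω' = ω + α·dt = (1.1182, 0.3435, 1.1355)
2q̇ = q⊗(0,ω) = (-1.0606605, 0.6363963, 0.8485284, -0.8485284)
q' = normalize(q + ½dt·q⊗(0,ω)) = (-0.0106, 0.0064, 0.7155, 0.6985)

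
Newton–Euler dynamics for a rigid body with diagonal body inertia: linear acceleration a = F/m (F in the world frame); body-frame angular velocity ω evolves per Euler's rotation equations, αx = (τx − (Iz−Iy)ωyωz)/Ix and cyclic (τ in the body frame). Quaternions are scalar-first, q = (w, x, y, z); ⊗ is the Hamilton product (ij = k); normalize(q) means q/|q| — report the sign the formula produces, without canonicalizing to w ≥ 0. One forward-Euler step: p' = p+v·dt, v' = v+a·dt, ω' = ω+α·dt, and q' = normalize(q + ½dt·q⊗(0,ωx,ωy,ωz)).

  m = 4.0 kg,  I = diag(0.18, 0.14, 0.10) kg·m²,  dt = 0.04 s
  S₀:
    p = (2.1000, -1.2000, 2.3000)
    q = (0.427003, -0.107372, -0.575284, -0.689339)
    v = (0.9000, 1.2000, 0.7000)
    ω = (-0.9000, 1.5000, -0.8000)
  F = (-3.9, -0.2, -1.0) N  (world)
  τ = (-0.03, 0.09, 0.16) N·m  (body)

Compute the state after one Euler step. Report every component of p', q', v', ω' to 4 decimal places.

p' = (2.1360, -1.1520, 2.3280)
q' = (0.4310, -0.0851, -0.5514, -0.7092)
v' = (0.8610, 1.1980, 0.6900)
ω' = (-0.9173, 1.5093, -0.7576)

p' = p + v·dt = (2.1360, -1.1520, 2.3280)
new velocity v' = (0.8610, 1.1980, 0.6900)
ω×(Iω) gyroscopic = (0.0480, 0.0576, 0.0540)
α = I⁻¹(τ − ω×Iω) = (-0.4333, 0.2314, 1.0600)
ω' = ω + α·dt = (-0.9173, 1.5093, -0.7576)
2q̇ = q⊗(0,ω) = (0.2148200, 1.1099330, 1.1750120, -1.0204160)
q + ½dt·q⊗(0,ω), renormalized = (0.4310, -0.0851, -0.5514, -0.7092)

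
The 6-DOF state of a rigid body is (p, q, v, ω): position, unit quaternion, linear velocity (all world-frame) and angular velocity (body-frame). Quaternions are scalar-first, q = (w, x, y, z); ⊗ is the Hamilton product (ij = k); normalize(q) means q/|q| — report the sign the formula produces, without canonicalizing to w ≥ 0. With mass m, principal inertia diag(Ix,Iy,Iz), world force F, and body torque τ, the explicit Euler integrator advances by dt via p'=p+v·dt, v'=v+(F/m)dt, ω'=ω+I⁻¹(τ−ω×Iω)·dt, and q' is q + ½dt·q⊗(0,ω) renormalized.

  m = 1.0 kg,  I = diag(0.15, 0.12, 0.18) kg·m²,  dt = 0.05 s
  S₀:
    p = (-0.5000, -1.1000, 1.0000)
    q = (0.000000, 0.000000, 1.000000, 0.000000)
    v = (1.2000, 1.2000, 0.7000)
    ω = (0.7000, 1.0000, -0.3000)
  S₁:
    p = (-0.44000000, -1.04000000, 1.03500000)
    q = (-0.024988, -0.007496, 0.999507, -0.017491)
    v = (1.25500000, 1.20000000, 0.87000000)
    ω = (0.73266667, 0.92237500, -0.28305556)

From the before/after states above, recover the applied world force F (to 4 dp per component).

Δv = v₁−v₀ = (0.05500000, 0.00000000, 0.17000000)
m·(v₁−v₀)/dt = (1.1000, 0.0000, 3.4000)

F = (1.1000, 0.0000, 3.4000)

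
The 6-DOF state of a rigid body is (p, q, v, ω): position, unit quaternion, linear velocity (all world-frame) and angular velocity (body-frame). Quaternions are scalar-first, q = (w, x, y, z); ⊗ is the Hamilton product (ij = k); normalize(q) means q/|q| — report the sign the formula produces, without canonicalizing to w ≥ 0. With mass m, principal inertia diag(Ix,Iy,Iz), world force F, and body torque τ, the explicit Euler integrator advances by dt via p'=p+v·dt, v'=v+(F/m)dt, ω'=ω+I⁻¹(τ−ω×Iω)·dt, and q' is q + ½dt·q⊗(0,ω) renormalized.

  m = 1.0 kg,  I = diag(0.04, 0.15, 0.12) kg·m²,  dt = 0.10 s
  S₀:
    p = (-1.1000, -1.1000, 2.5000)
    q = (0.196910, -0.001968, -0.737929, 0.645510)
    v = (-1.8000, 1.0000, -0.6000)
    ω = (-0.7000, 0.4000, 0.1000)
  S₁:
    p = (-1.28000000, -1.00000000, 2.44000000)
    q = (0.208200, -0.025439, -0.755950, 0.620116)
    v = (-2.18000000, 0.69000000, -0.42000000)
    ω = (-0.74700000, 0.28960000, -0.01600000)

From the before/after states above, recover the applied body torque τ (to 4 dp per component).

τ = (-0.0200, -0.1600, -0.1700)

ω₁ − ω₀ = (-0.04700000, -0.11040000, -0.11600000)
precession coupling = (-0.0012, 0.0056, -0.0308)
applied torque τ = (-0.0200, -0.1600, -0.1700)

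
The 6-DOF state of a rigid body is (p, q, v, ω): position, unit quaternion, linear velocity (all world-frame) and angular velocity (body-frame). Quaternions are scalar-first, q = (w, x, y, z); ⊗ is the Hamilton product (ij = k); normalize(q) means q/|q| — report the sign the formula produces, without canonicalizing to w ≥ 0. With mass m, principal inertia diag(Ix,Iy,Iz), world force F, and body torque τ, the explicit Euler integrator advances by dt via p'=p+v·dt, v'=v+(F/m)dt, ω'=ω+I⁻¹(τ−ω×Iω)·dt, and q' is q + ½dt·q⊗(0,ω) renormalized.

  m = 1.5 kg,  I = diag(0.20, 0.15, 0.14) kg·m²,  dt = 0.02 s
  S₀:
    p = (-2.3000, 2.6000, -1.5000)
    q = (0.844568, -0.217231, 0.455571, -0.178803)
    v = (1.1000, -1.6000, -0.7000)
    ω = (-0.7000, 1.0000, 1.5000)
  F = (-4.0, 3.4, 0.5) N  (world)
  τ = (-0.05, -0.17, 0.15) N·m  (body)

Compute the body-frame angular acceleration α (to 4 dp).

ω×(Iω) gyroscopic = (-0.0150, -0.0630, 0.0350)
angular accel α = (-0.1750, -0.7133, 0.8214)

α = (-0.1750, -0.7133, 0.8214)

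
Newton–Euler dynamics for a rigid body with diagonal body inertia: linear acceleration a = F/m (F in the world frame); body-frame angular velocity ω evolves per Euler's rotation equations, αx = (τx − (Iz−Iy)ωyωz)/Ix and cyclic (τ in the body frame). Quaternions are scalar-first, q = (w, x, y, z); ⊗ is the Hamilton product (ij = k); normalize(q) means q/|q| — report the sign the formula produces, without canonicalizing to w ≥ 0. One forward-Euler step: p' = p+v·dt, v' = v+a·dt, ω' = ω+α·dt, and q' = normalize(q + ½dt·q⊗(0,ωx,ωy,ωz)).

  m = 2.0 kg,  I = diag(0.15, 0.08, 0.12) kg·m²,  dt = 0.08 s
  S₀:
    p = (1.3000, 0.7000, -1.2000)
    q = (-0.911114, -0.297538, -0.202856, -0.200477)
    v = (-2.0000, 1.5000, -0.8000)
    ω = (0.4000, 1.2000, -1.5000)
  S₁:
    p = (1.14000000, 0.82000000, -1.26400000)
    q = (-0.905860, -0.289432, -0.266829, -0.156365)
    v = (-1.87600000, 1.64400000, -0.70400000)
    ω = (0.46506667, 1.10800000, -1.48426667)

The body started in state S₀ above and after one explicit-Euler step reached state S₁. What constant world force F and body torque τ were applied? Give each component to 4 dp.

F = (3.1000, 3.6000, 2.4000)
τ = (0.0500, -0.1100, -0.0100)

v₁ − v₀ = (0.12400000, 0.14400000, 0.09600000)
applied force F = (3.1000, 3.6000, 2.4000)
rate change Δω = (0.06506667, -0.09200000, 0.01573333)
I·α + gyro = (0.0500, -0.1100, -0.0100)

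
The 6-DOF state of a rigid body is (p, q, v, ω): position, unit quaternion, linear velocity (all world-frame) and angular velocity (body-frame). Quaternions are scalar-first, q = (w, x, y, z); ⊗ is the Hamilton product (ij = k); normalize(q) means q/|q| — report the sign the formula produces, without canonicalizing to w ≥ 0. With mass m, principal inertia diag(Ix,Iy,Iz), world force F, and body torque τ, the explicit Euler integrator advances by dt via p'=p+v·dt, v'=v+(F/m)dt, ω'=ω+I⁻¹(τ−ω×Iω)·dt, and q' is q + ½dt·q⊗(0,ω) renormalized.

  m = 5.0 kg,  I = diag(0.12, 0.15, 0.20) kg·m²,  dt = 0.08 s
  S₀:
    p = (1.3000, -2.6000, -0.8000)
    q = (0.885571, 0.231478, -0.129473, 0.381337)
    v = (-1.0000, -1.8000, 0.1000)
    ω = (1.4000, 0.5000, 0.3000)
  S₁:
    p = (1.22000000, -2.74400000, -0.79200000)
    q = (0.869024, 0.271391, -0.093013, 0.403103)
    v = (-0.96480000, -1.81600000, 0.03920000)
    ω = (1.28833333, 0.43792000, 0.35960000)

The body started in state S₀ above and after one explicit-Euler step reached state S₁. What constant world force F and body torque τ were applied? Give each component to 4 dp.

F = (2.2000, -1.0000, -3.8000)
τ = (-0.1600, -0.1500, 0.1700)

rate change Δω = (-0.11166667, -0.06208000, 0.05960000)
precession coupling = (0.0075, -0.0336, 0.0210)
applied torque τ = (-0.1600, -0.1500, 0.1700)
Δv = v₁−v₀ = (0.03520000, -0.01600000, -0.06080000)
m·(v₁−v₀)/dt = (2.2000, -1.0000, -3.8000)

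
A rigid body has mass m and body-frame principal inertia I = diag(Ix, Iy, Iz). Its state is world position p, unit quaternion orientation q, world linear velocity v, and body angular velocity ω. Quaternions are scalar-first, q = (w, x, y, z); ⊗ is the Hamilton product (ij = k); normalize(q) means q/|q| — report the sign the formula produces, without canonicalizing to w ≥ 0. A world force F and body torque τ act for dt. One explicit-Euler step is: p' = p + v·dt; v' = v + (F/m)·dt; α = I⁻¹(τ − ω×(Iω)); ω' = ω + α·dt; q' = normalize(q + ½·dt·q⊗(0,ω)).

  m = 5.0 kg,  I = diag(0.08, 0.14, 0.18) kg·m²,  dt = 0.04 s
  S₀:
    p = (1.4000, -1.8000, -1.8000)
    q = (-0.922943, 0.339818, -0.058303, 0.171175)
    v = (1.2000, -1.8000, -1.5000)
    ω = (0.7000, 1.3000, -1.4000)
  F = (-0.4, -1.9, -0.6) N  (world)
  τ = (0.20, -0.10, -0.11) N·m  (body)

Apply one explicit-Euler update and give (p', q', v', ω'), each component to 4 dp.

p' = (1.4480, -1.8720, -1.8600)
q' = (-0.9206, 0.3238, -0.0703, 0.2065)
v' = (1.1968, -1.8152, -1.5048)
ω' = (0.8364, 1.2434, -1.4366)

gyro term ω×Iω = (-0.0728, 0.0980, 0.0546)
(τ − ω×Iω)/I = (3.4100, -1.4143, -0.9144)
ω + α·dt = (0.8364, 1.2434, -1.4366)
Hamilton product q⊗(0,ω) = (0.0775663, -0.7869634, -0.6042582, 1.7746957)
q + ½dt·q⊗(0,ω), renormalized = (-0.9206, 0.3238, -0.0703, 0.2065)
p + v·dt = (1.4480, -1.8720, -1.8600)
new velocity v' = (1.1968, -1.8152, -1.5048)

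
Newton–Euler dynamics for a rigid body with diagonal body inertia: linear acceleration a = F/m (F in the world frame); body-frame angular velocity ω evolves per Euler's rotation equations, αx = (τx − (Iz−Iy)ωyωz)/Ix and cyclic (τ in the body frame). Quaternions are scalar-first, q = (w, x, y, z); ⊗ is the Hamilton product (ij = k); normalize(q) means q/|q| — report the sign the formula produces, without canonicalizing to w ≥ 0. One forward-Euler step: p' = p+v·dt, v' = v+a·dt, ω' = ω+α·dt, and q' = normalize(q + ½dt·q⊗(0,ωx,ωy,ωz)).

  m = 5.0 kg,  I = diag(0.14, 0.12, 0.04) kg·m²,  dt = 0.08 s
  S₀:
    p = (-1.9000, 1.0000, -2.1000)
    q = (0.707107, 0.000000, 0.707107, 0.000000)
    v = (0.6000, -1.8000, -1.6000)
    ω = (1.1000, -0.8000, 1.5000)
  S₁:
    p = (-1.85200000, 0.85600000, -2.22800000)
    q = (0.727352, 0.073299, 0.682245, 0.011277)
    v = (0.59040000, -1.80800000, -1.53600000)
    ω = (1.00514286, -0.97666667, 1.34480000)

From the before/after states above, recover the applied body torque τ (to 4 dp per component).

τ = (-0.0700, -0.1000, -0.0600)

rate change Δω = (-0.09485714, -0.17666667, -0.15520000)
applied torque τ = (-0.0700, -0.1000, -0.0600)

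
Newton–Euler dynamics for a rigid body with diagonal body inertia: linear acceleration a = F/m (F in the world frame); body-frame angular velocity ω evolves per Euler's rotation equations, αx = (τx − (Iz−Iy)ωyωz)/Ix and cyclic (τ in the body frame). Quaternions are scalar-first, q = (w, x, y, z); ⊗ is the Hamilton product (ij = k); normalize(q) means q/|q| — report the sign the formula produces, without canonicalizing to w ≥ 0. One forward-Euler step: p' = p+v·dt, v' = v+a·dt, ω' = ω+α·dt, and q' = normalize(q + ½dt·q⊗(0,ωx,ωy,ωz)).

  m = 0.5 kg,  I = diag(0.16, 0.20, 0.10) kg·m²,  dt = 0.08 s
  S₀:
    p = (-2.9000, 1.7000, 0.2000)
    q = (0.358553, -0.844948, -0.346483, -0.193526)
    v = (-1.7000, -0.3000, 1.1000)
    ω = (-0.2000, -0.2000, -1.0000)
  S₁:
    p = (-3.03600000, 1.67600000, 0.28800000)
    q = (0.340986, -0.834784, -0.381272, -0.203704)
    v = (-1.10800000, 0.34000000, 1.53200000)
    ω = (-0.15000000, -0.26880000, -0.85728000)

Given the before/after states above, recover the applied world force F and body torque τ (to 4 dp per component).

rate change Δω = (0.05000000, -0.06880000, 0.14272000)
applied torque τ = (0.0800, -0.1600, 0.1800)
velocity change Δv = (0.59200000, 0.64000000, 0.43200000)
m·(v₁−v₀)/dt = (3.7000, 4.0000, 2.7000)

F = (3.7000, 4.0000, 2.7000)
τ = (0.0800, -0.1600, 0.1800)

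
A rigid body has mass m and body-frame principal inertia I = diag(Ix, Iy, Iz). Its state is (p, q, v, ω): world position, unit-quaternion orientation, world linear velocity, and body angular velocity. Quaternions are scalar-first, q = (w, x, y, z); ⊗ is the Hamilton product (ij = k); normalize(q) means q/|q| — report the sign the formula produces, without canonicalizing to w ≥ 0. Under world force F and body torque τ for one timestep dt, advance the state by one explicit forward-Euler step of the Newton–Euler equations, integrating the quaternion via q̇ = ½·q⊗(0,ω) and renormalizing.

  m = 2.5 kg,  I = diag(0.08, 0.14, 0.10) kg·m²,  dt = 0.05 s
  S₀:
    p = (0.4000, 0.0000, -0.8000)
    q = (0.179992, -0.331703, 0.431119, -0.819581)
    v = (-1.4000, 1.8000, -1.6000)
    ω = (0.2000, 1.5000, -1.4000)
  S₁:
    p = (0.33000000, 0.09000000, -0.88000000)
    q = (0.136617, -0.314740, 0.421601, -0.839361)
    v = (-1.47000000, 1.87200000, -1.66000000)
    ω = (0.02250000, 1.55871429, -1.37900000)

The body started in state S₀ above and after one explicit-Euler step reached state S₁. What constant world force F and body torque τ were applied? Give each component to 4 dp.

Δω = ω₁−ω₀ = (-0.17750000, 0.05871429, 0.02100000)
ω₀×(Iω₀) = (0.0840, 0.0056, 0.0180)
applied torque τ = (-0.2000, 0.1700, 0.0600)
Δv = v₁−v₀ = (-0.07000000, 0.07200000, -0.06000000)
m·(v₁−v₀)/dt = (-3.5000, 3.6000, -3.0000)

F = (-3.5000, 3.6000, -3.0000)
τ = (-0.2000, 0.1700, 0.0600)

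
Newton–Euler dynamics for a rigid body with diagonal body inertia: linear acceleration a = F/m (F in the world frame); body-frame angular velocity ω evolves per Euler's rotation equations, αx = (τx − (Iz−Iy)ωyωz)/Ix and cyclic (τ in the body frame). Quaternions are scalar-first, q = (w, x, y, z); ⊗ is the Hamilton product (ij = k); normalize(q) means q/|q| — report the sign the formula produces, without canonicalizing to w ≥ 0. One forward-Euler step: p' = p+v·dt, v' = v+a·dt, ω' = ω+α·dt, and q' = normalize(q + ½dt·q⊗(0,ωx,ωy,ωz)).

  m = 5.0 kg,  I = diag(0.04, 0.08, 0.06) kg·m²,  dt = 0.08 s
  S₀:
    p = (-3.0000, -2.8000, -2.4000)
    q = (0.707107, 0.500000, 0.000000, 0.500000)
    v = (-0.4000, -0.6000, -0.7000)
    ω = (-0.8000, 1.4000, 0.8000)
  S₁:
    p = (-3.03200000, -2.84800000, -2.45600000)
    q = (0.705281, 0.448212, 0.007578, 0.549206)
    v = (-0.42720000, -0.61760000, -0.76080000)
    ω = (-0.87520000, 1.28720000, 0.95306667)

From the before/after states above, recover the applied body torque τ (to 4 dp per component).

Δω = ω₁−ω₀ = (-0.07520000, -0.11280000, 0.15306667)
τ = I·(Δω/dt) + ω₀×(Iω₀) = (-0.0600, -0.1000, 0.0700)

τ = (-0.0600, -0.1000, 0.0700)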